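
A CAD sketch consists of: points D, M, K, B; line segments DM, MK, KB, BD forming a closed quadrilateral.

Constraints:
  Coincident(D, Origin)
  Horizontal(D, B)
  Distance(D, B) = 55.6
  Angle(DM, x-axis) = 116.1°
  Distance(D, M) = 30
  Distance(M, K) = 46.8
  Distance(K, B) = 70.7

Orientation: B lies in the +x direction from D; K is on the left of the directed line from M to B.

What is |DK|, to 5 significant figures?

63.636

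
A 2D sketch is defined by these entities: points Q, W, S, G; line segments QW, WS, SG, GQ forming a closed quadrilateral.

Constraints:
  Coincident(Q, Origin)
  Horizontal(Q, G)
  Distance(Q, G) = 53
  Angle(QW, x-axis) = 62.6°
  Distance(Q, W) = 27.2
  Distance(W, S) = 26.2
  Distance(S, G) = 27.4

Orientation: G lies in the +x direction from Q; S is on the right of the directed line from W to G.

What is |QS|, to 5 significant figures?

25.682

Q is at the origin; Q and G share the same y with |QG| = 53.0 and G in +x, so G = (53.0, 0). QW runs at 62.6° with |QW| = 27.2, so W = (12.517, 24.149). S is determined by |WS| = 26.2 and |SG| = 27.4 together: it lies at the intersection of circle(W, 26.2) and circle(G, 27.4). With |WG| = 47.138, the foot of the radical line on WG is 22.887 from W and the perpendicular offset is √(26.2² − 22.887²) = 12.753. Taking the right-of-WG solution: S = (25.640, 1.4715).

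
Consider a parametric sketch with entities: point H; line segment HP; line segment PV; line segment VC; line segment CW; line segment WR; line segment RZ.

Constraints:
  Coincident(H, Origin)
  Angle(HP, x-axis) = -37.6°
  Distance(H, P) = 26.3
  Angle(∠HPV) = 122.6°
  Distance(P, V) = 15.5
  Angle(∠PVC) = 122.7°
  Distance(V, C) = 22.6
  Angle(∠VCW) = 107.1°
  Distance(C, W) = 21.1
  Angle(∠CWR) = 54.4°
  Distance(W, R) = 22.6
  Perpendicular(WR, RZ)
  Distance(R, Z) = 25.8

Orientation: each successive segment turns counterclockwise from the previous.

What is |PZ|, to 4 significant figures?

34.26

H is at the origin; HP runs at -37.6° with length 26.3, so P = (20.84, -16.05). ∠HPV = 122.6° gives PV at 19.80° from the x-axis; with |PV| = 15.5, V = (35.42, -10.80). ∠PVC = 122.7° gives VC at 77.10° from the x-axis; with |VC| = 22.6, C = (40.47, 11.23). ∠VCW = 107.1° gives CW at 150.0° from the x-axis; with |CW| = 21.1, W = (22.19, 21.78). ∠CWR = 54.4° gives WR at -84.40° from the x-axis; with |WR| = 22.6, R = (24.40, -0.7089). WR is perpendicular to RZ, so RZ runs at 5.600°; with |RZ| = 25.8, Z = (50.08, 1.809). Then |PZ| = |Z − P| = 34.26.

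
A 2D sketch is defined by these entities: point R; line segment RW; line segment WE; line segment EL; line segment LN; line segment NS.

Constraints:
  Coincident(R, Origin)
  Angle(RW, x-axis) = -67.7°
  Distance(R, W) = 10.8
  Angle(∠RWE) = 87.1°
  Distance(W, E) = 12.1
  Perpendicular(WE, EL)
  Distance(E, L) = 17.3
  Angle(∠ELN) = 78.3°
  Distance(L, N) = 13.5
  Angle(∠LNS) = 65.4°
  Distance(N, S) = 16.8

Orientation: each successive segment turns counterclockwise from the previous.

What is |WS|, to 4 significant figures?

8.885

R is at the origin; RW runs at -67.7° with length 10.8, so W = (4.098, -9.992). ∠RWE = 87.1° gives WE at 25.20° from the x-axis; with |WE| = 12.1, E = (15.05, -4.840). WE ⟂ EL, so EL runs at 115.2°; with |EL| = 17.3, L = (7.681, 10.81). ∠ELN = 78.3° gives LN at -143.1° from the x-axis; with |LN| = 13.5, N = (-3.115, 2.707). ∠LNS = 65.4° gives NS at -28.50° from the x-axis; with |NS| = 16.8, S = (11.65, -5.309). Then |WS| = |S − W| = 8.885.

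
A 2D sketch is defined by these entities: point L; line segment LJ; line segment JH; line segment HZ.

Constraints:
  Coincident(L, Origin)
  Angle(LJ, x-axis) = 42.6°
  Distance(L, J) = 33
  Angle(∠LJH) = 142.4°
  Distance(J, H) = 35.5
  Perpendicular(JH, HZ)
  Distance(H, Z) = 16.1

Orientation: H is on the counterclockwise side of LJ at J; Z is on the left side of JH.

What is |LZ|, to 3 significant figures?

61.8

L is at the origin; LJ runs at 42.6° with length 33.0, so J = 33.0·(cos 42.6°, sin 42.6°) = (24.3, 22.3). ∠LJH = 142.4°, so JH runs at 42.6° + (180° − 142.4°) = 80.2° from the x-axis; with |JH| = 35.5, H = J + 35.5·(cos 80.2°, sin 80.2°) = (30.3, 57.3). JH is perpendicular to HZ; with |HZ| = 16.1 on the left of JH, Z = H + 16.1·(-0.985, 0.170) = (14.5, 60.1). Then |LZ| = |Z − L| = 61.8.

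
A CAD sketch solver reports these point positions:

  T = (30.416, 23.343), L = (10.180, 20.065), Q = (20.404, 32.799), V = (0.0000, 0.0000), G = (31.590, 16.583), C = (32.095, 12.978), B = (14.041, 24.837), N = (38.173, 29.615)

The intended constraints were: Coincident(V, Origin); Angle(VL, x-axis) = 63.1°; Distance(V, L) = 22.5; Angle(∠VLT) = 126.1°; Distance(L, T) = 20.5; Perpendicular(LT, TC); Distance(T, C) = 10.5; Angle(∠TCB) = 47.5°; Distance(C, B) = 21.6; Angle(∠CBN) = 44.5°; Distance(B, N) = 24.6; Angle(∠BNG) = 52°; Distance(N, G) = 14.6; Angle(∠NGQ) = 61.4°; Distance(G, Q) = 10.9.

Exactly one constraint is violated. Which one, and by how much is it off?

Distance(G, Q) = 10.9 — off by 8.80.

V = (0.00, 0.00) ✓; VL at 63.10° ✓; |VL| = 22.50 ✓; ∠VLT = 126.1° ✓; |LT| = 20.50 ✓; ∠(LT, TC) = 90.00° ✓; |TC| = 10.50 ✓; ∠TCB = 47.50° ✓; |CB| = 21.60 ✓; ∠CBN = 44.50° ✓; |BN| = 24.60 ✓; ∠BNG = 52.00° ✓; |NG| = 14.60 ✓; ∠NGQ = 61.40° ✓; |GQ| = 19.70 ✗.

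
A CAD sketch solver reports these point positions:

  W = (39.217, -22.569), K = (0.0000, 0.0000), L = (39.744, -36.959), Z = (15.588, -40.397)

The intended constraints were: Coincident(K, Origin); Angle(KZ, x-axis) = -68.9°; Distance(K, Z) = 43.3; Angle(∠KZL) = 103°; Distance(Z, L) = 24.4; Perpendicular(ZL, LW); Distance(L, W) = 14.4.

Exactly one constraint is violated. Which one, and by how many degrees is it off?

Perpendicular(ZL, LW) — off by 6.00°.

K = (0.00, 0.00) ✓; KZ at -68.90° ✓; |KZ| = 43.30 ✓; ∠KZL = 103.0° ✓; |ZL| = 24.40 ✓; ∠(ZL, LW) = 84.00° ✗; |LW| = 14.40 ✓.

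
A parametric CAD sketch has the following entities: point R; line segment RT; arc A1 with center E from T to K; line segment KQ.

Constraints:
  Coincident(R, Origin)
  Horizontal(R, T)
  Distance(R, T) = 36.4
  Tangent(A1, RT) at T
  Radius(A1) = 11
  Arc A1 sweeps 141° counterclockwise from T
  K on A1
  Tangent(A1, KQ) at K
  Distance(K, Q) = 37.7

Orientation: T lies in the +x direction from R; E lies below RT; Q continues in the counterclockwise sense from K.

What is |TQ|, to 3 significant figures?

48.7

R is at the origin; RT is horizontal with |RT| = 36.4 and T on the +x side, so T = (36.4, 0.00). The tangent condition forces ET to be normal to RT, so E = T + (0, -11) = (36.4, -11.0). On A1, T sits at bearing 90° from E; a 141° counterclockwise sweep puts K at bearing 231°, so K = E + 11.0·(cos 231°, sin 231°) = (29.5, -19.5). Since A1 is tangent to KQ there, EK ⟂ KQ, so KQ runs along (−sin 231°, cos 231°); with |KQ| = 37.7, Q = (58.8, -43.3). Then |TQ| = |Q − T| = 48.7.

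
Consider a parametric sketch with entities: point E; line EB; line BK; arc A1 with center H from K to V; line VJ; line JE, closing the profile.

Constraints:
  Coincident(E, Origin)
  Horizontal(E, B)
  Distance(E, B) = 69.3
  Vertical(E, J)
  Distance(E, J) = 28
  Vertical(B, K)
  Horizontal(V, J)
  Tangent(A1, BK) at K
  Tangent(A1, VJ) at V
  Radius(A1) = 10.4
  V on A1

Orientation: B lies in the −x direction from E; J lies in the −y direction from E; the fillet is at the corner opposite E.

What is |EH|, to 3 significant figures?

61.5

EJ is vertical with |EJ| = 28.0 and J on the −y side, so J = (0.00, -28.0). The virtual corner opposite E is at (-69.3, -28.0). A1 meets BK tangentially, so HK is at right angles to BK and tangency of A1 to VJ means the radius HV is perpendicular to VJ, with radius 10.4, so the center H sits 10.4 in from both sides at H = (-58.9, -17.6). Then |EH| = |H − E| = 61.5.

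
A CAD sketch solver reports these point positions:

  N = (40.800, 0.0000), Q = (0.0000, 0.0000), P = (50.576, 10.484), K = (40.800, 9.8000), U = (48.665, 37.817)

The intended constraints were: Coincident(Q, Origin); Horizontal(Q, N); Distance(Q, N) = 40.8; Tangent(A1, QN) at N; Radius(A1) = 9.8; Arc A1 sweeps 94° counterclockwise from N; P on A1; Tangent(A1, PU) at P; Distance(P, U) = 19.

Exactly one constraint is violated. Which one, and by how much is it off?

Distance(P, U) = 19 — off by 8.40.

Q = (0.00, 0.00) ✓; Q.y = 0.00, N.y = 0.00 ✓; |QN| = 40.80 ✓; ∠(KN, NQ) = 90.00° ✓; |KN| = 9.800 ✓; bearing(K→P) − bearing(K→N) = 94.00° ✓; |KP| = 9.800 ✓; ∠(KP, PU) = 90.00° ✓; |PU| = 27.40 ✗.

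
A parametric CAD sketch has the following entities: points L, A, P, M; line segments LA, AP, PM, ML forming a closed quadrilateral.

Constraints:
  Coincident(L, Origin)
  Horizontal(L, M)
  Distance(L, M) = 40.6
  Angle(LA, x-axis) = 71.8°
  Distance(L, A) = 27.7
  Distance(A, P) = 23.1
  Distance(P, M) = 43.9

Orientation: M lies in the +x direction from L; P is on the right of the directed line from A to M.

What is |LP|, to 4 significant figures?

6.896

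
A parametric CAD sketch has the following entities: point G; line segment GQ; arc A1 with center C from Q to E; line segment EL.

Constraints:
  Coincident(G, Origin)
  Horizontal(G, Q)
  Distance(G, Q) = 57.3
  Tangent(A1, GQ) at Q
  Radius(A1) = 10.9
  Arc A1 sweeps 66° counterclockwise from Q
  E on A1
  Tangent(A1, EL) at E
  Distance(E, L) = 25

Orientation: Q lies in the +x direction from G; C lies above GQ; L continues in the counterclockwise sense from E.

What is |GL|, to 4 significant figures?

82.79

G is at the origin; G and Q share the same y with |GQ| = 57.3 and Q on the +x side, so Q = (57.30, 0.000). Since A1 is tangent to GQ there, CQ ⟂ GQ, so C = Q + (0, 10.9) = (57.30, 10.90). On A1, Q sits at bearing -90° from C; a 66° counterclockwise sweep puts E at bearing -24°, so E = C + 10.9·(cos -24°, sin -24°) = (67.26, 6.467). Since A1 is tangent to EL there, CE ⟂ EL, so EL runs along (−sin -24°, cos -24°); with |EL| = 25.0, L = (77.43, 29.31). Then |GL| = |L − G| = 82.79.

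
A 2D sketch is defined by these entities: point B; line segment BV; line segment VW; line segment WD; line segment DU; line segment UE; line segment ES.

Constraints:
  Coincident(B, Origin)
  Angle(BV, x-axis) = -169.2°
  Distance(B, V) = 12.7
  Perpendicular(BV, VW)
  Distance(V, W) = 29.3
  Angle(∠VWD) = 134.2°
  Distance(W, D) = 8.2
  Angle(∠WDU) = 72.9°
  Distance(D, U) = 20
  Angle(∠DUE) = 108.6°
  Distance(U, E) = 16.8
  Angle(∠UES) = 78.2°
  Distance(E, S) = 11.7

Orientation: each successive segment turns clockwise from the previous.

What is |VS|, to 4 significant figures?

15.25

B is at the origin; BV runs at -169.2° with length 12.7, so V = (-12.48, -2.380). BV is perpendicular to VW, so VW runs at 100.8°; with |VW| = 29.3, W = (-17.97, 26.40). ∠VWD = 134.2° gives WD at 55.00° from the x-axis; with |WD| = 8.2, D = (-13.26, 33.12). ∠WDU = 72.9° gives DU at -52.10° from the x-axis; with |DU| = 20.0, U = (-0.9763, 17.34). ∠DUE = 108.6° gives UE at -123.5° from the x-axis; with |UE| = 16.8, E = (-10.25, 3.327). ∠UES = 78.2° gives ES at 134.7° from the x-axis; with |ES| = 11.7, S = (-18.48, 11.64). Then |VS| = |S − V| = 15.25.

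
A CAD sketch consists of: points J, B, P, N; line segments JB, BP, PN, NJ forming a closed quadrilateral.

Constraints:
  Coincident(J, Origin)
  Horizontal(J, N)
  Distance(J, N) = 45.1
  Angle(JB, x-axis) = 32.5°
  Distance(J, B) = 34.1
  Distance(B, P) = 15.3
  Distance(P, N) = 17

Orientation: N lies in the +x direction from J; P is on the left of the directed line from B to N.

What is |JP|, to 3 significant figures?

47.2

Checks: |BP| = 15.30 ✓; |PN| = 17.00 ✓.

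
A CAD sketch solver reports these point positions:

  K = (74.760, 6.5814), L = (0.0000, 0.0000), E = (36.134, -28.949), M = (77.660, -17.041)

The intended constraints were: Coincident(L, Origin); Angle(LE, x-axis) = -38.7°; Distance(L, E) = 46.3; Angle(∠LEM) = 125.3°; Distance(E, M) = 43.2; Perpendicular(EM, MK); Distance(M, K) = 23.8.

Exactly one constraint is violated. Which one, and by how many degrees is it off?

Perpendicular(EM, MK) — off by 9.00°.

L = (0.00, 0.00) ✓; LE at -38.70° ✓; |LE| = 46.30 ✓; ∠LEM = 125.3° ✓; |EM| = 43.20 ✓; ∠(EM, MK) = 81.00° ✗; |MK| = 23.80 ✓.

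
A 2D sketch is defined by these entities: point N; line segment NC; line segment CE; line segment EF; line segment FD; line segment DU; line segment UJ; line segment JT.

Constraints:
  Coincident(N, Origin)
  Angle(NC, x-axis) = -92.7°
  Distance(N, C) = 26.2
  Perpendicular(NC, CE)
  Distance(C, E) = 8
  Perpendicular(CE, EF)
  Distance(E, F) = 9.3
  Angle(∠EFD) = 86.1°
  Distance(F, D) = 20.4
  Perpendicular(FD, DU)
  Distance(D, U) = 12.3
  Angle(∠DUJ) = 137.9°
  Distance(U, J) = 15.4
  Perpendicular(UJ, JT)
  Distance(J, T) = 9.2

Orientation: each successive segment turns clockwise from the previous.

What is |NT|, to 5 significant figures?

35.147

∠DUJ = 137.9° gives UJ at -138.70° from the x-axis; with |UJ| = 15.4, J = (-1.5056, -41.232). The perpendicularity gives JT at right angles to UJ, so JT runs at 131.30°; with |JT| = 9.2, T = (-7.5776, -34.320). Then |NT| = |T − N| = 35.147.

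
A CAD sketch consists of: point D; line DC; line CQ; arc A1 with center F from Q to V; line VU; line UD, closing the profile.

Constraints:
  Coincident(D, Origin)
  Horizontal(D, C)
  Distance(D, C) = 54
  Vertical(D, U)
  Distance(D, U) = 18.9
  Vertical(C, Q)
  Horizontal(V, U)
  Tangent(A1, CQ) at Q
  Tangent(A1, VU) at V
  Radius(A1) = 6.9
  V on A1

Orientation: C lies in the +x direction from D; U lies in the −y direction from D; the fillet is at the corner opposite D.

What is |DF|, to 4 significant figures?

48.60

D and U share the same x with |DU| = 18.9 and U on the −y side, so U = (0.000, -18.90). The virtual corner opposite D is at (54.00, -18.90). Since A1 is tangent to CQ there, FQ ⟂ CQ and since A1 is tangent to VU there, FV ⟂ VU, with radius 6.9, so the center F sits 6.9 in from both sides at F = (47.10, -12.00). Then |DF| = |F − D| = 48.60.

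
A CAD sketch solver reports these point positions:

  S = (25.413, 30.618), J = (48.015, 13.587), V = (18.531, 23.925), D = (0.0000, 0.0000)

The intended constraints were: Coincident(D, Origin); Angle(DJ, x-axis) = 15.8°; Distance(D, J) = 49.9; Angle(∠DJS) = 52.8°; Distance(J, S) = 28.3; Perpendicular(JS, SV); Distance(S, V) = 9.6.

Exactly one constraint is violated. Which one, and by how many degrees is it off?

Perpendicular(JS, SV) — off by 8.80°.

D = (0.00, 0.00) ✓; DJ at 15.80° ✓; |DJ| = 49.90 ✓; ∠DJS = 52.80° ✓; |JS| = 28.30 ✓; ∠(JS, SV) = 81.20° ✗; |SV| = 9.600 ✓.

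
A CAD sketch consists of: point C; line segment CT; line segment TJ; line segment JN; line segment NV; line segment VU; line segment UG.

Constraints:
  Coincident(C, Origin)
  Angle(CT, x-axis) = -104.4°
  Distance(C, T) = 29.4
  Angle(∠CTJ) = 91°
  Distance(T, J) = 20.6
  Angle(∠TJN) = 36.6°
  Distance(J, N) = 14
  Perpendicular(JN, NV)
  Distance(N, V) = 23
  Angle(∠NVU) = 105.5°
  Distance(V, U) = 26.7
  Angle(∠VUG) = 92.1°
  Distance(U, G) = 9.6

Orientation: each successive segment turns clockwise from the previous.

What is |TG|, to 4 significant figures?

32.36

∠NVU = 105.5° gives VU at -141.3° from the x-axis; with |VU| = 26.7, U = (-26.26, -56.02). ∠VUG = 92.1° gives UG at 130.8° from the x-axis; with |UG| = 9.6, G = (-32.53, -48.75). Then |TG| = |G − T| = 32.36.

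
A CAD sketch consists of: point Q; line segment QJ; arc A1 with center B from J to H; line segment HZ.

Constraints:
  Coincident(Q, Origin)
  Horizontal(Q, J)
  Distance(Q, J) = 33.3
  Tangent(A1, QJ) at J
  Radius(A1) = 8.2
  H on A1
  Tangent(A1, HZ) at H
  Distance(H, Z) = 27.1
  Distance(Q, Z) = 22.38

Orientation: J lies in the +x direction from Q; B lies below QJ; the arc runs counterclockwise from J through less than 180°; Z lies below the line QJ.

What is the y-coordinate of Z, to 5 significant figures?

-20.903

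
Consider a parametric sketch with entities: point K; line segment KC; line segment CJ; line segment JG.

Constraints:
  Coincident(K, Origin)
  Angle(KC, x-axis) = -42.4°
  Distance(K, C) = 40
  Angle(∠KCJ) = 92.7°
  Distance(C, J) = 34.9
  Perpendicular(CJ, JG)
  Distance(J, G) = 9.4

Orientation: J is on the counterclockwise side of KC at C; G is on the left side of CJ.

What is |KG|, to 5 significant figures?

47.820

K is at the origin; KC runs at -42.4° with length 40.0, so C = 40.0·(cos -42.4°, sin -42.4°) = (29.538, -26.972). ∠KCJ = 92.7°, so CJ runs at -42.4° + (180° − 92.7°) = 44.900° from the x-axis; with |CJ| = 34.9, J = C + 34.9·(cos 44.900°, sin 44.900°) = (54.259, -2.3372). CJ is perpendicular to JG; with |JG| = 9.4 on the left of CJ, G = J + 9.4·(-0.70587, 0.70834) = (47.624, 4.3212). Then |KG| = |G − K| = 47.820.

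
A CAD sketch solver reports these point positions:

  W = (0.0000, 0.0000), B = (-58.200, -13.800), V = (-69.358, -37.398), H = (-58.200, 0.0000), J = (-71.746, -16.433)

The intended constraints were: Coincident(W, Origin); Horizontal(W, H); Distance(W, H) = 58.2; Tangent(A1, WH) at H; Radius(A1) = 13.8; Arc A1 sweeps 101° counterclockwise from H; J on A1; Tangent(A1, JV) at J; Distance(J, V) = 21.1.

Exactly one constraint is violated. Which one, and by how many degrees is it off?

Tangent(A1, JV) at J — off by 4.50°.

W = (0.00, 0.00) ✓; W.y = 0.00, H.y = 0.00 ✓; |WH| = 58.20 ✓; ∠(BH, HW) = 90.00° ✓; |BH| = 13.80 ✓; bearing(B→J) − bearing(B→H) = 101.0° ✓; |BJ| = 13.80 ✓; ∠(BJ, JV) = 94.50° ✗; |JV| = 21.10 ✓.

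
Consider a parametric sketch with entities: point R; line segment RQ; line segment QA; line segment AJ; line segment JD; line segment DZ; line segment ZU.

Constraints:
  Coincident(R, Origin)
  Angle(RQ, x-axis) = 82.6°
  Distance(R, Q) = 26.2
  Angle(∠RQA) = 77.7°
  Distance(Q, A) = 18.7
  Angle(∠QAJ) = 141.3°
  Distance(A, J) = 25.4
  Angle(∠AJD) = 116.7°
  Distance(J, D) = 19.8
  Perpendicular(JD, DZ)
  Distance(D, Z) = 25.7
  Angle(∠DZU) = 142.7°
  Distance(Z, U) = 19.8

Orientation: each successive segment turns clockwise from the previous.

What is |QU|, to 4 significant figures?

15.33

The perpendicularity gives DZ at right angles to JD, so DZ runs at 148.3°; with |DZ| = 25.7, Z = (2.019, -5.297). ∠DZU = 142.7° gives ZU at 111.0° from the x-axis; with |ZU| = 19.8, U = (-5.077, 13.19). Then |QU| = |U − Q| = 15.33.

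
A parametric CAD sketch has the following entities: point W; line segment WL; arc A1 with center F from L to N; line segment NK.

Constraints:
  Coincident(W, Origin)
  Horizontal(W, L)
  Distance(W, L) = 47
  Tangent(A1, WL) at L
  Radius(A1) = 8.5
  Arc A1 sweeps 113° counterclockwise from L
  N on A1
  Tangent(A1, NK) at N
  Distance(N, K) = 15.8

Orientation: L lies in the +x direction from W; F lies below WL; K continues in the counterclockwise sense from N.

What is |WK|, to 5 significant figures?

52.456

W is at the origin; W and L share the same y with |WL| = 47.0 and L on the +x side, so L = (47.000, 0.0000). Tangency of A1 to WL means the radius FL is perpendicular to WL, so F = L + (0, -8.5) = (47.000, -8.5000). On A1, L sits at bearing 90° from F; a 113° counterclockwise sweep puts N at bearing 203°, so N = F + 8.5·(cos 203°, sin 203°) = (39.176, -11.821). Since A1 is tangent to NK there, FN ⟂ NK, so NK runs along (−sin 203°, cos 203°); with |NK| = 15.8, K = (45.349, -26.365). Then |WK| = |K − W| = 52.456.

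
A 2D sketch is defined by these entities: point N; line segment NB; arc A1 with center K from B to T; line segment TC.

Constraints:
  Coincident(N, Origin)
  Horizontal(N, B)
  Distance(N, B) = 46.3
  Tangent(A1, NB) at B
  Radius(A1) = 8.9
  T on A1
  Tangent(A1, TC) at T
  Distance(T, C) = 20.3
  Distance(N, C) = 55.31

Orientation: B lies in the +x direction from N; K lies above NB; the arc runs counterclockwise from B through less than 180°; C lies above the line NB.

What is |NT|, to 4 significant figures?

55.82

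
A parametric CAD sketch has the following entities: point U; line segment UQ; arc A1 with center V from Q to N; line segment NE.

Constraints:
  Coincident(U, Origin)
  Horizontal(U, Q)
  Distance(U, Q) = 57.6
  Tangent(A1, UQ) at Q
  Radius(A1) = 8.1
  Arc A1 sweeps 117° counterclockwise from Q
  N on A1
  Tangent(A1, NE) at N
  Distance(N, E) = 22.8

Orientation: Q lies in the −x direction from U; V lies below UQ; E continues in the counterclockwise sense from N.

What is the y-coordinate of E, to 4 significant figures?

-32.09

On A1, Q sits at bearing 90° from V; a 117° counterclockwise sweep puts N at bearing 207°, so N = V + 8.1·(cos 207°, sin 207°) = (-64.82, -11.78). Tangency of A1 to NE means the radius VN is perpendicular to NE, so NE runs along (−sin 207°, cos 207°); with |NE| = 22.8, E = (-54.47, -32.09). So E.y = -32.09.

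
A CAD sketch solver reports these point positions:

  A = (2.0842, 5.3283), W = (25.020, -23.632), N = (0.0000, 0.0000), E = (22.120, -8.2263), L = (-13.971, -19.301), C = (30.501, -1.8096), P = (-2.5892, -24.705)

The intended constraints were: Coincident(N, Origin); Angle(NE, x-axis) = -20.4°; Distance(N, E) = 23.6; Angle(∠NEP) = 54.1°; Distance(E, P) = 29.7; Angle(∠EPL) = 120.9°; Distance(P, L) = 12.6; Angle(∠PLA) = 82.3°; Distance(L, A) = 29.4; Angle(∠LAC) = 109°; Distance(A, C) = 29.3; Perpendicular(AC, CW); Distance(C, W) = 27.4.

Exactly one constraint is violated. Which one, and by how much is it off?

Distance(C, W) = 27.4 — off by 4.90.

N = (0.00, 0.00) ✓; NE at -20.40° ✓; |NE| = 23.60 ✓; ∠NEP = 54.10° ✓; |EP| = 29.70 ✓; ∠EPL = 120.9° ✓; |PL| = 12.60 ✓; ∠PLA = 82.30° ✓; |LA| = 29.40 ✓; ∠LAC = 109.0° ✓; |AC| = 29.30 ✓; ∠(AC, CW) = 90.00° ✓; |CW| = 22.50 ✗.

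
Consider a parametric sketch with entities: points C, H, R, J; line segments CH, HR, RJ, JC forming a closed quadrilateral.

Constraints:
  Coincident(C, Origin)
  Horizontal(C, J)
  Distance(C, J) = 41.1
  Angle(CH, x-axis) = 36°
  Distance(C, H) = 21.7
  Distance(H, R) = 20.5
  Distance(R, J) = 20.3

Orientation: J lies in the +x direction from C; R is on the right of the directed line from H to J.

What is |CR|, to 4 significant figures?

23.28

C is at the origin; CJ is horizontal with |CJ| = 41.1 and J in +x, so J = (41.1, 0). CH runs at 36.0° with |CH| = 21.7, so H = (17.56, 12.75). R is determined by |HR| = 20.5 and |RJ| = 20.3 together: it lies at the intersection of circle(H, 20.5) and circle(J, 20.3). With |HJ| = 26.78, the foot of the radical line on HJ is 13.54 from H and the perpendicular offset is √(20.5² − 13.54²) = 15.39. Taking the right-of-HJ solution: R = (22.13, -7.228).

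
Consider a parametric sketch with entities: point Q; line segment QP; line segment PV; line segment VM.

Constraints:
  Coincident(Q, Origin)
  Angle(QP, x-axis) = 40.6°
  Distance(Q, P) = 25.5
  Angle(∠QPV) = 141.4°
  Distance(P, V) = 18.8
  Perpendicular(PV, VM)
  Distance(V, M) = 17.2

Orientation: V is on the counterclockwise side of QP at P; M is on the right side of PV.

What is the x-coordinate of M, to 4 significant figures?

39.78

∠QPV = 141.4°, so PV runs at 40.6° + (180° − 141.4°) = 79.20° from the x-axis; with |PV| = 18.8, V = P + 18.8·(cos 79.20°, sin 79.20°) = (22.88, 35.06). PV ⟂ VM; with |VM| = 17.2 on the right of PV, M = V + 17.2·(0.9823, -0.1874) = (39.78, 31.84). So M.x = 39.78.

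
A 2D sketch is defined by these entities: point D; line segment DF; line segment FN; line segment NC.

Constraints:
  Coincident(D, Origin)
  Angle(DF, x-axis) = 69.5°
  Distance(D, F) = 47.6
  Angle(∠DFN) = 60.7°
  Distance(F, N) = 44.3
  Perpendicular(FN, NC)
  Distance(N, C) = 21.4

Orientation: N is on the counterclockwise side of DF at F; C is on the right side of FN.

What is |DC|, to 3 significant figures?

66.3

∠DFN = 60.7°, so FN runs at 69.5° + (180° − 60.7°) = 189° from the x-axis; with |FN| = 44.3, N = F + 44.3·(cos 189°, sin 189°) = (-27.1, 37.8). FN is perpendicular to NC; with |NC| = 21.4 on the right of FN, C = N + 21.4·(-0.153, 0.988) = (-30.4, 59.0). Then |DC| = |C − D| = 66.3.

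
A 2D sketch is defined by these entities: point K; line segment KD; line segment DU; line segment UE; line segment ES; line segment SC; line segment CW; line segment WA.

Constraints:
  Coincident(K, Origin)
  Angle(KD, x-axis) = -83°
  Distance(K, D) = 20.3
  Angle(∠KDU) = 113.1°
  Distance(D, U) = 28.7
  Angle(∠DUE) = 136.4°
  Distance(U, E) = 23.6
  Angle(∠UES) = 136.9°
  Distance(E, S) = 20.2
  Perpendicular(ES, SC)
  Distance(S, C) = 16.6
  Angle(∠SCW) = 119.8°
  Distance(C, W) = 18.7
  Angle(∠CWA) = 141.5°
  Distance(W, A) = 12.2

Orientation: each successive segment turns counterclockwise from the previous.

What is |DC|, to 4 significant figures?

48.18

∠UES = 136.9° gives ES at 70.60° from the x-axis; with |ES| = 20.2, S = (57.69, 1.843). ES ⟂ SC, so SC runs at 160.6°; with |SC| = 16.6, C = (42.03, 7.357). Then |DC| = |C − D| = 48.18.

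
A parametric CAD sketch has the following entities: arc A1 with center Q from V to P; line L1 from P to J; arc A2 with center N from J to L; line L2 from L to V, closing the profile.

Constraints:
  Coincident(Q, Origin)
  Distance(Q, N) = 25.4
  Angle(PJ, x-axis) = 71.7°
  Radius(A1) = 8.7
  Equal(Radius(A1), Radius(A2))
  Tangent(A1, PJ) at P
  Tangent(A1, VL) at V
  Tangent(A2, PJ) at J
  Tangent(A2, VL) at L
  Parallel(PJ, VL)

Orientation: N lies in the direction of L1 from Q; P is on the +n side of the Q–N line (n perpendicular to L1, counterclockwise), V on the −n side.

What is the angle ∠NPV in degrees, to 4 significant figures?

71.09°

The slot axis is L1's direction at 71.7°, so u = (cos 71.7°, sin 71.7°) = (0.3140, 0.9494) and n = (−sin 71.7°, cos 71.7°) = (-0.9494, 0.3140). Q is at the origin and N lies 25.4 along u from Q, so N = 25.4·u = (7.975, 24.12). Tangency of A1 to both parallel lines with radius 8.7 puts P and V at Q ± 8.7·n: P = (-8.260, 2.732), V = (8.260, -2.732). Then cos ∠NPV = PN·PV / (|PN||PV|), giving 71.09°.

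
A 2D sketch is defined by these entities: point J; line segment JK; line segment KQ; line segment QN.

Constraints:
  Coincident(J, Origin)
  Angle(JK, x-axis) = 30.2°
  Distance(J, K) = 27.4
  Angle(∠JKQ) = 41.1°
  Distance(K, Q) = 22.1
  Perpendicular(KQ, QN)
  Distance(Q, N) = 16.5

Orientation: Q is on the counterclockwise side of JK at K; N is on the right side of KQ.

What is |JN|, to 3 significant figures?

34.5

J is at the origin; JK runs at 30.2° with length 27.4, so K = 27.4·(cos 30.2°, sin 30.2°) = (23.7, 13.8). ∠JKQ = 41.1°, so KQ runs at 30.2° + (180° − 41.1°) = 169° from the x-axis; with |KQ| = 22.1, Q = K + 22.1·(cos 169°, sin 169°) = (1.98, 18.0). The perpendicularity gives QN at right angles to KQ; with |QN| = 16.5 on the right of KQ, N = Q + 16.5·(0.189, 0.982) = (5.10, 34.2). Then |JN| = |N − J| = 34.5.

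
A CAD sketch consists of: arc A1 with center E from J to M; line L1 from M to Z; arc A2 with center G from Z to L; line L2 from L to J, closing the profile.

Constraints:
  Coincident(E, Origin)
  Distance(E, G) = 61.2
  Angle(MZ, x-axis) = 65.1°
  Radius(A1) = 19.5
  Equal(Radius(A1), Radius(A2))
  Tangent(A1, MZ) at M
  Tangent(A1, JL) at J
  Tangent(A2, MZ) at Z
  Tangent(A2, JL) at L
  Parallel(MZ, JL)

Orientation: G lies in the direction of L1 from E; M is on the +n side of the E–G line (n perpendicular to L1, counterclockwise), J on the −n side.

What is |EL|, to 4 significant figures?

64.23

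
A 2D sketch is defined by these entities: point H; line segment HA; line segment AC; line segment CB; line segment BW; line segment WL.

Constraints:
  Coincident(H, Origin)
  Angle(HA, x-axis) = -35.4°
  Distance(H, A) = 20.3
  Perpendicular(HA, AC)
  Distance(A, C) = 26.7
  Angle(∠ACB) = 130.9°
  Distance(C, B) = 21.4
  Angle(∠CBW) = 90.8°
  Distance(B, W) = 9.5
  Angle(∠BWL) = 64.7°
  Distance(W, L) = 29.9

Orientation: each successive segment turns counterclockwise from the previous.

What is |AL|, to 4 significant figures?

25.93

H is at the origin; HA runs at -35.4° with length 20.3, so A = (16.55, -11.76). HA ⟂ AC, so AC runs at 54.60°; with |AC| = 26.7, C = (32.01, 10.00). ∠ACB = 130.9° gives CB at 103.7° from the x-axis; with |CB| = 21.4, B = (26.95, 30.80). ∠CBW = 90.8° gives BW at -167.1° from the x-axis; with |BW| = 9.5, W = (17.69, 28.67). ∠BWL = 64.7° gives WL at -51.80° from the x-axis; with |WL| = 29.9, L = (36.18, 5.178). Then |AL| = |L − A| = 25.93.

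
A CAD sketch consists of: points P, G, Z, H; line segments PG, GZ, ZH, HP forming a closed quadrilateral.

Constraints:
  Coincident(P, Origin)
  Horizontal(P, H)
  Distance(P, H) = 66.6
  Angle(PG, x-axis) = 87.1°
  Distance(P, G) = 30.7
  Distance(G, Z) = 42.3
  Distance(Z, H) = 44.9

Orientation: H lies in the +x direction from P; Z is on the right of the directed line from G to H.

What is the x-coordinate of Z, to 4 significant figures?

22.14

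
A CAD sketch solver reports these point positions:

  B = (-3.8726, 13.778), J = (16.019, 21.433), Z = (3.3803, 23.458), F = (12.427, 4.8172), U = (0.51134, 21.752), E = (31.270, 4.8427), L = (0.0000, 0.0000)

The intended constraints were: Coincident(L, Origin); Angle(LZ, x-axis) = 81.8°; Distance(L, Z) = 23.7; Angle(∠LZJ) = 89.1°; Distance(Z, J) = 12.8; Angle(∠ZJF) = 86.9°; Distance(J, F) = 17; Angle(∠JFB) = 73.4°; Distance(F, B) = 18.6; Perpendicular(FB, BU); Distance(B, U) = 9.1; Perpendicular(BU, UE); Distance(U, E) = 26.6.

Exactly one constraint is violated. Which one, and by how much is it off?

Distance(U, E) = 26.6 — off by 8.50.

L = (0.00, 0.00) ✓; LZ at 81.80° ✓; |LZ| = 23.70 ✓; ∠LZJ = 89.10° ✓; |ZJ| = 12.80 ✓; ∠ZJF = 86.90° ✓; |JF| = 17.00 ✓; ∠JFB = 73.40° ✓; |FB| = 18.60 ✓; ∠(FB, BU) = 90.00° ✓; |BU| = 9.100 ✓; ∠(BU, UE) = 90.00° ✓; |UE| = 35.10 ✗.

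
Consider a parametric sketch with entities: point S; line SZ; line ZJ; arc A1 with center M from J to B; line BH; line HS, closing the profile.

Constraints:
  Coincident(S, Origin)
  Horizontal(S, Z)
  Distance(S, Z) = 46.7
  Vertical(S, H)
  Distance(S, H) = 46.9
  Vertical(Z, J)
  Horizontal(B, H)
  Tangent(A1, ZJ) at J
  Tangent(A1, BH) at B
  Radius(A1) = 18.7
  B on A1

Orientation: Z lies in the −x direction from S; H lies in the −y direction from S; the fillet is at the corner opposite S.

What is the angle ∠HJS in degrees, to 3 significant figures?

52.9°

S is at the origin; SZ is horizontal with |SZ| = 46.7 and Z on the −x side, so Z = (-46.7, 0.00). S and H share the same x with |SH| = 46.9 and H on the −y side, so H = (0.00, -46.9). The virtual corner opposite S is at (-46.7, -46.9). A1 meets ZJ tangentially, so MJ is at right angles to ZJ and A1 meets BH tangentially, so MB is at right angles to BH, with radius 18.7, so the center M sits 18.7 in from both sides at M = (-28.0, -28.2). That places the tangent points at J = (-46.7, -28.2) on ZJ and B = (-28.0, -46.9) on BH. Then cos ∠HJS = JH·JS / (|JH||JS|), giving 52.9°.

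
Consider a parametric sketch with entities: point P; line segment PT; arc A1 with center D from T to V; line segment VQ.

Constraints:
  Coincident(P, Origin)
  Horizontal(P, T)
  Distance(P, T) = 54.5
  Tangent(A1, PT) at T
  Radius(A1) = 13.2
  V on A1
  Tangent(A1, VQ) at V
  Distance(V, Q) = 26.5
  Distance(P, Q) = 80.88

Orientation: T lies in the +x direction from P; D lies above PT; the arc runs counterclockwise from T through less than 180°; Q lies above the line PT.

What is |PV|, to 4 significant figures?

68.43

Checks: |DV| = 13.20 ✓; ∠(DV, VQ) = 90.00° ✓; |VQ| = 26.50 ✓; |PQ| = 80.88 ✓.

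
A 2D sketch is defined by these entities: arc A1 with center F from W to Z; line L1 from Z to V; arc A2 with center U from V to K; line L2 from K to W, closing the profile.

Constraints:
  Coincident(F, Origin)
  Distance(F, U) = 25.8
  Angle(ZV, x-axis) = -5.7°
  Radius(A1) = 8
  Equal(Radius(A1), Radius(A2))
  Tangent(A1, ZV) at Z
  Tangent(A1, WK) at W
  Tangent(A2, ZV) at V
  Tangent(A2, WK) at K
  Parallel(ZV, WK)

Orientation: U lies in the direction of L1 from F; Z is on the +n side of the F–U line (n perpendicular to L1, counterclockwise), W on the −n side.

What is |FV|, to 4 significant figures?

27.01

The slot axis is L1's direction at -5.7°, so u = (cos -5.7°, sin -5.7°) = (0.9951, -0.09932) and n = (−sin -5.7°, cos -5.7°) = (0.09932, 0.9951). F is at the origin and U lies 25.8 along u from F, so U = 25.8·u = (25.67, -2.562). Tangency of A1 to both parallel lines with radius 8.0 puts Z and W at F ± 8.0·n: Z = (0.7946, 7.960), W = (-0.7946, -7.960). Equal radii place V and K the same way about U: V = U + 8.0·n = (26.47, 5.398), K = U − 8.0·n = (24.88, -10.52). Then |FV| = |V − F| = 27.01.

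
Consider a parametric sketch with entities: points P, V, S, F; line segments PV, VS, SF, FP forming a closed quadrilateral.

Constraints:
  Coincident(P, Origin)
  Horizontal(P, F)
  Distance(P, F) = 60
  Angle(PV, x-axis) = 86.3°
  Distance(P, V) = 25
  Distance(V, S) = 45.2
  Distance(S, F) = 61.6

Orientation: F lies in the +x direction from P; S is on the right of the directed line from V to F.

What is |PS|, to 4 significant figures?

20.33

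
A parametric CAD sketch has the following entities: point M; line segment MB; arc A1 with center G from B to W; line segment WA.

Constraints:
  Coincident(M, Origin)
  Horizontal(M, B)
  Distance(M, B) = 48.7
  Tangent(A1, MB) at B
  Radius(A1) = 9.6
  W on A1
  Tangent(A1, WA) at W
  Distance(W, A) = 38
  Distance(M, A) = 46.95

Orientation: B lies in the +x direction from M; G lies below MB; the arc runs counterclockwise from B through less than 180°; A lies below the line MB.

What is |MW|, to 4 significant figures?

40.36

Checks: ∠(GB, BM) = 90.00° ✓; |GB| = 9.600 ✓; |GW| = 9.600 ✓; ∠(GW, WA) = 90.00° ✓; |WA| = 38.00 ✓; |MA| = 46.95 ✓.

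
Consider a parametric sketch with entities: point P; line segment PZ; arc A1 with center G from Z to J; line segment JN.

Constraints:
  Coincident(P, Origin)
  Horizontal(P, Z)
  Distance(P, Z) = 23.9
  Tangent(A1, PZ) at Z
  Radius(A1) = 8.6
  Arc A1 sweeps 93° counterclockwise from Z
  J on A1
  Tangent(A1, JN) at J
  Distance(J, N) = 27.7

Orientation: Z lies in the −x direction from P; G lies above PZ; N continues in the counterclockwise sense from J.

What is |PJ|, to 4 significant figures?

17.79

P is at the origin; P and Z share the same y with |PZ| = 23.9 and Z on the −x side, so Z = (-23.90, 0.000). Since A1 is tangent to PZ there, GZ ⟂ PZ, so G = Z + (0, 8.6) = (-23.90, 8.600). On A1, Z sits at bearing -90° from G; a 93° counterclockwise sweep puts J at bearing 3°, so J = G + 8.6·(cos 3°, sin 3°) = (-15.31, 9.050). Then |PJ| = |J − P| = 17.79.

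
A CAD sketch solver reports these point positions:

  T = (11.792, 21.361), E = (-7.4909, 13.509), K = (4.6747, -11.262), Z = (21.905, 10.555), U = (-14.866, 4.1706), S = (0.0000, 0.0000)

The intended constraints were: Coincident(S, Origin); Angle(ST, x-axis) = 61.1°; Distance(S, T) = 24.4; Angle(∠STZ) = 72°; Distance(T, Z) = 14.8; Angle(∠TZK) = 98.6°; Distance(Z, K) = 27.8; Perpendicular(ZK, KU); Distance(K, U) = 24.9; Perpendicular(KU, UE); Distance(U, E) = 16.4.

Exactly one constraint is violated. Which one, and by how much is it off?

Distance(U, E) = 16.4 — off by 4.50.

S = (0.00, 0.00) ✓; ST at 61.10° ✓; |ST| = 24.40 ✓; ∠STZ = 72.00° ✓; |TZ| = 14.80 ✓; ∠TZK = 98.60° ✓; |ZK| = 27.80 ✓; ∠(ZK, KU) = 90.00° ✓; |KU| = 24.90 ✓; ∠(KU, UE) = 90.00° ✓; |UE| = 11.90 ✗.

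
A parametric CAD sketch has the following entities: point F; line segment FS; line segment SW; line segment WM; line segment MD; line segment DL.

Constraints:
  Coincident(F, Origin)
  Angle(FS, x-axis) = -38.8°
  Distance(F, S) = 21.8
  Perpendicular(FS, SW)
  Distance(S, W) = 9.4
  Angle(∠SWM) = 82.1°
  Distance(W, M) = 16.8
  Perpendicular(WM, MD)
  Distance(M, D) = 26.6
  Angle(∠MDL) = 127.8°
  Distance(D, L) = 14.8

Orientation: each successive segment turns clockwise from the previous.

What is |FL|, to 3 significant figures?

34.3

F is at the origin; FS runs at -38.8° with length 21.8, so S = (17.0, -13.7). FS is perpendicular to SW, so SW runs at -129°; with |SW| = 9.4, W = (11.1, -21.0). ∠SWM = 82.1° gives WM at 133° from the x-axis; with |WM| = 16.8, M = (-0.422, -8.76). WM ⟂ MD, so MD runs at 43.3°; with |MD| = 26.6, D = (18.9, 9.48). ∠MDL = 127.8° gives DL at -8.90° from the x-axis; with |DL| = 14.8, L = (33.6, 7.19). Then |FL| = |L − F| = 34.3.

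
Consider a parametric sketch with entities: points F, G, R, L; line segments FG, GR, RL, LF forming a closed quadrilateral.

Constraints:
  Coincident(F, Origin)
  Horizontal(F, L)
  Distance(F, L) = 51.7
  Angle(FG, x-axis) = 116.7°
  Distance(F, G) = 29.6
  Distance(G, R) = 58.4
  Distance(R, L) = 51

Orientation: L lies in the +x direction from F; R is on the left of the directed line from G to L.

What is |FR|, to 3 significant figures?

64.0

F is at the origin; FL is horizontal with |FL| = 51.7 and L in +x, so L = (51.7, 0). FG runs at 116.7° with |FG| = 29.6, so G = (-13.3, 26.4). R is determined by |GR| = 58.4 and |RL| = 51.0 together: it lies at the intersection of circle(G, 58.4) and circle(L, 51.0). With |GL| = 70.2, the foot of the radical line on GL is 40.9 from G and the perpendicular offset is √(58.4² − 40.9²) = 41.7. Taking the left-of-GL solution: R = (40.3, 49.7).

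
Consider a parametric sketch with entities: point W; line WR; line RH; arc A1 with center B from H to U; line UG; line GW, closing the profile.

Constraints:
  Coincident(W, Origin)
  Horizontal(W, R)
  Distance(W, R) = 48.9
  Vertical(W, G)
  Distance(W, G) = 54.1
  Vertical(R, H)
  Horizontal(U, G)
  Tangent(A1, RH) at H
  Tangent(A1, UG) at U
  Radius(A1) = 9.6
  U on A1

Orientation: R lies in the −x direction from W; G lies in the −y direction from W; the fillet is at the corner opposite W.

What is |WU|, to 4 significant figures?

66.87

W is at the origin; WR is horizontal with |WR| = 48.9 and R on the −x side, so R = (-48.90, 0.000). WG is vertical with |WG| = 54.1 and G on the −y side, so G = (0.000, -54.10). The virtual corner opposite W is at (-48.90, -54.10). A1 meets RH tangentially, so BH is at right angles to RH and A1 meets UG tangentially, so BU is at right angles to UG, with radius 9.6, so the center B sits 9.6 in from both sides at B = (-39.30, -44.50). That places the tangent points at H = (-48.90, -44.50) on RH and U = (-39.30, -54.10) on UG. Then |WU| = |U − W| = 66.87.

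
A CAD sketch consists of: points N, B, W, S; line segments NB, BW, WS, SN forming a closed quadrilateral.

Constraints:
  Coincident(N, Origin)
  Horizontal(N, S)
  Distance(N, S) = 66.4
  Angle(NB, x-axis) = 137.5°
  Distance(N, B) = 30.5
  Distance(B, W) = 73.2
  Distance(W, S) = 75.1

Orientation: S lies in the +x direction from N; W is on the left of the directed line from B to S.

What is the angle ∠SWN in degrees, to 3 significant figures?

52.3°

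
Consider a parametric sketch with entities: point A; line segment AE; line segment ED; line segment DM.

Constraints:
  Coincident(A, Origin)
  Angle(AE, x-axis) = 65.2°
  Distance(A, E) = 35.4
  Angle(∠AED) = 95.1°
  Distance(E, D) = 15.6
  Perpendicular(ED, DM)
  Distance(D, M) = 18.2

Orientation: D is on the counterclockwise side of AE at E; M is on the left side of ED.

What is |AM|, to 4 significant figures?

25.35

A is at the origin; AE runs at 65.2° with length 35.4, so E = 35.4·(cos 65.2°, sin 65.2°) = (14.85, 32.14). ∠AED = 95.1°, so ED runs at 65.2° + (180° − 95.1°) = 150.1° from the x-axis; with |ED| = 15.6, D = E + 15.6·(cos 150.1°, sin 150.1°) = (1.325, 39.91). ED is perpendicular to DM; with |DM| = 18.2 on the left of ED, M = D + 18.2·(-0.4985, -0.8669) = (-7.747, 24.13). Then |AM| = |M − A| = 25.35.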